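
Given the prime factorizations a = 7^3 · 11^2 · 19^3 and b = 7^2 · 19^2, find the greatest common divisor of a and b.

min exponent per shared prime: 7^2 · 19^2 = 17689

17689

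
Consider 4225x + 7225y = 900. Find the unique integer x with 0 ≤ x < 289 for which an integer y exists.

gcd(4225, 7225) = 25 (Euclid: 7225 = 1·4225 + 3000; 4225 = 1·3000 + 1225; 3000 = 2·1225 + 550; 1225 = 2·550 + 125; 550 = 4·125 + 50; 125 = 2·50 + 25; 50 = 2·25 + 0), and 25 | 900.
Extended Euclid: 4225·(118) + 7225·(-69) = 25. Scale by 36: x₀ = 4248.
General solution x = x₀ + 289t; reducing mod 289 gives x = 202 (and y = -118).

202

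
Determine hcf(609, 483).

Euclid: 609 = 1·483 + 126; 483 = 3·126 + 105; 126 = 1·105 + 21; 105 = 5·21 + 0. Last nonzero remainder: 21.

21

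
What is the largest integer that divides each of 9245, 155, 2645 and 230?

9245 = 5 · 43²; 155 = 5 · 31; 2645 = 5 · 23²; 230 = 2 · 5 · 23
gcd takes min exponent of each prime: 5 = 5

5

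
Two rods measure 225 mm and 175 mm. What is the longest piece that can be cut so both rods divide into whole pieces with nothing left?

225 = 3² · 5²
175 = 5² · 7
Common: 5² = 25

25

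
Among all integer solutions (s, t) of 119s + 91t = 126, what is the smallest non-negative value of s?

11

Euclid: 119 = 1·91 + 28; 91 = 3·28 + 7; 28 = 4·7 + 0 → gcd = 7; 126 = 7·18.
Back-substitution yields 119·(-3) + 91·(4) = 7, so one solution is s = -3·18 = -54, t = 4·18 = 72.
Solutions in s differ by 91/7 = 13; the one in [0, 13) is -54 mod 13 = 11.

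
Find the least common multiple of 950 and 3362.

950 = 2 · 5² · 19; 3362 = 2 · 41²
max exponents: 2 · 5² · 19 · 41² = 1596950

1596950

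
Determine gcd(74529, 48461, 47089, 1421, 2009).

49

gcd(74529, 48461): 74529 = 1·48461 + 26068; 48461 = 1·26068 + 22393; 26068 = 1·22393 + 3675; 22393 = 6·3675 + 343; 3675 = 10·343 + 245; 343 = 1·245 + 98; 245 = 2·98 + 49; 98 = 2·49 + 0 → 49
gcd(49, 47089): 47089 = 961·49 + 0 → 49
gcd(49, 1421): 1421 = 29·49 + 0 → 49
gcd(49, 2009): 2009 = 41·49 + 0 → 49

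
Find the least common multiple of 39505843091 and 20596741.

gcd first: 39505843091 = 1918·20596741 + 1293853; 20596741 = 15·1293853 + 1188946; 1293853 = 1·1188946 + 104907; 1188946 = 11·104907 + 34969; 104907 = 3·34969 + 0 → gcd = 34969
lcm = 39505843091·20596741/gcd = 813691618131966431/34969 = 23268941580599

23268941580599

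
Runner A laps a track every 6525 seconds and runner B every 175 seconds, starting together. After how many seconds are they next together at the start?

45675

gcd first: 6525 = 37·175 + 50; 175 = 3·50 + 25; 50 = 2·25 + 0 → gcd = 25
lcm = 6525·175/gcd = 1141875/25 = 45675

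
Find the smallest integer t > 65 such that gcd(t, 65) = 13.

65 = 13·5. Any t with gcd(t, 65) = 13 is a multiple of 13, say 13s, with s coprime to 5.
Need s > 65/13, so s ≥ 6. First s ≥ 6 with gcd(s, 5) = 1 is s = 6. Thus t = 13·6 = 78.

78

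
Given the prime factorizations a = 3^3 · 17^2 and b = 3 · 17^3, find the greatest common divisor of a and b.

867

min exponent per shared prime: 3 · 17^2 = 867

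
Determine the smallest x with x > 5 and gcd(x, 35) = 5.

35 = 5·7. Any x with gcd(x, 35) = 5 is a multiple of 5, say 5s, with s coprime to 7.
Need s > 5/5, so s ≥ 2. First s ≥ 2 with gcd(s, 7) = 1 is s = 2. Thus x = 5·2 = 10.

10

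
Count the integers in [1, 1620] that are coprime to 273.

Prime factors of 273: 3, 7, 13. Count integers ≤ 1620 divisible by none of them.
By inclusion–exclusion: 1620 − ⌊1620/3⌋ − ⌊1620/7⌋ − ⌊1620/13⌋ + ⌊1620/21⌋ + ⌊1620/39⌋ + ⌊1620/91⌋ − ⌊1620/273⌋ = 855.

855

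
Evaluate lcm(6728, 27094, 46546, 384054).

17709893281043832

lcm(6728, 27094) = 6728·27094/gcd = 182288432/2 = 91144216
lcm(91144216, 46546) = 91144216·46546/gcd = 4242398677936/2 = 2121199338968
lcm(2121199338968, 384054) = 2121199338968·384054/gcd = 814655090928016272/46 = 17709893281043832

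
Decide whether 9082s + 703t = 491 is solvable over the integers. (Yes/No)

No

gcd(9082, 703): 9082 = 12·703 + 646; 703 = 1·646 + 57; 646 = 11·57 + 19; 57 = 3·19 + 0 → 19
19 does not divide 491, so a solution does not exist.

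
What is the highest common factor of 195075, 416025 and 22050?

195075 = 3³ · 5² · 17²; 416025 = 3² · 5² · 43²; 22050 = 2 · 3² · 5² · 7²
gcd takes min exponent of each prime: 3² · 5² = 225

225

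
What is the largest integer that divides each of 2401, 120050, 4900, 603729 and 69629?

49

gcd(2401, 120050): 120050 = 50·2401 + 0 → 2401
gcd(2401, 4900): 4900 = 2·2401 + 98; 2401 = 24·98 + 49; 98 = 2·49 + 0 → 49
gcd(49, 603729): 603729 = 12321·49 + 0 → 49
gcd(49, 69629): 69629 = 1421·49 + 0 → 49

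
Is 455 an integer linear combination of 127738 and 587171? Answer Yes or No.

Yes

By Bézout, 127738u + 587171v = 455 has integer solutions iff gcd(127738, 587171) | 455.
Euclid: 587171 = 4·127738 + 76219; 127738 = 1·76219 + 51519; 76219 = 1·51519 + 24700; 51519 = 2·24700 + 2119; 24700 = 11·2119 + 1391; 2119 = 1·1391 + 728; 1391 = 1·728 + 663; 728 = 1·663 + 65; 663 = 10·65 + 13; 65 = 5·13 + 0. gcd = 13; 455 mod 13 = 0. Yes.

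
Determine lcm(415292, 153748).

15962578604

gcd first: 415292 = 2·153748 + 107796; 153748 = 1·107796 + 45952; 107796 = 2·45952 + 15892; 45952 = 2·15892 + 14168; 15892 = 1·14168 + 1724; 14168 = 8·1724 + 376; 1724 = 4·376 + 220; 376 = 1·220 + 156; 220 = 1·156 + 64; 156 = 2·64 + 28; 64 = 2·28 + 8; 28 = 3·8 + 4; 8 = 2·4 + 0 → gcd = 4
lcm = 415292·153748/gcd = 63850314416/4 = 15962578604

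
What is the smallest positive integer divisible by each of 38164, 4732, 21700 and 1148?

204939725900

38164 = 2² · 7 · 29 · 47; 4732 = 2² · 7 · 13²; 21700 = 2² · 5² · 7 · 31; 1148 = 2² · 7 · 41
lcm takes max exponent of each prime: 2² · 5² · 7 · 13² · 29 · 31 · 41 · 47 = 204939725900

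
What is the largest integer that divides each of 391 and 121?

391 = 17 · 23
121 = 11²
Common: 1 = 1

1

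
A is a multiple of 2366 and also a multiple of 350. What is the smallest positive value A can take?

59150

2366 = 2 · 7 · 13²; 350 = 2 · 5² · 7
max exponents: 2 · 5² · 7 · 13² = 59150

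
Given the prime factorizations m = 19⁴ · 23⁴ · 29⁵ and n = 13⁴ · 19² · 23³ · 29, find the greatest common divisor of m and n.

127376323

min exponent per shared prime: 19² · 23³ · 29 = 127376323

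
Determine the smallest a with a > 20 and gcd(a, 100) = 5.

100 = 5·20. Any a with gcd(a, 100) = 5 is a multiple of 5, say 5s, with s coprime to 20.
Need s > 20/5, so s ≥ 5. First s ≥ 5 with gcd(s, 20) = 1 is s = 7. Thus a = 5·7 = 35.

35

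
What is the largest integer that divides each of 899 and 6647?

1

899 = 29 · 31
6647 = 17² · 23
Common: 1 = 1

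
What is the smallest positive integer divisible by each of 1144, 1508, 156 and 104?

lcm(1144, 1508) = 1144·1508/gcd = 1725152/52 = 33176
lcm(33176, 156) = 33176·156/gcd = 5175456/52 = 99528
lcm(99528, 104) = 99528·104/gcd = 10350912/104 = 99528

99528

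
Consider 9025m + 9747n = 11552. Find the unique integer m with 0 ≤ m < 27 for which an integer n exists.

Reduce mod 9747: 9025m ≡ 11552 (mod 9747). With g = gcd(9025, 9747) = 361 dividing 11552, divide through: 25m ≡ 32 (mod 27).
Since gcd(25, 27) = 1, m ≡ 32·(25)⁻¹ ≡ 11 (mod 27). Smallest non-negative: 11.

11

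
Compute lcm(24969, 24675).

29338575

gcd first: 24969 = 1·24675 + 294; 24675 = 83·294 + 273; 294 = 1·273 + 21; 273 = 13·21 + 0 → gcd = 21
lcm = 24969·24675/gcd = 616110075/21 = 29338575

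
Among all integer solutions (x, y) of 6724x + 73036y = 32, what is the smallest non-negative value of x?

630

gcd(6724, 73036) = 4 (Euclid: 73036 = 10·6724 + 5796; 6724 = 1·5796 + 928; 5796 = 6·928 + 228; 928 = 4·228 + 16; 228 = 14·16 + 4; 16 = 4·4 + 0), and 4 | 32.
Extended Euclid: 6724·(-4486) + 73036·(413) = 4. Scale by 8: x₀ = -35888.
General solution x = x₀ + 18259t; reducing mod 18259 gives x = 630 (and y = -58).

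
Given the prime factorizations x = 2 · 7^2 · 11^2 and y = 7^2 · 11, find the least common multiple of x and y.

max exponent per prime: 2 · 7^2 · 11^2 = 11858

11858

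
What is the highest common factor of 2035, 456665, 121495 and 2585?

gcd(2035, 456665): 456665 = 224·2035 + 825; 2035 = 2·825 + 385; 825 = 2·385 + 55; 385 = 7·55 + 0 → 55
gcd(55, 121495): 121495 = 2209·55 + 0 → 55
gcd(55, 2585): 2585 = 47·55 + 0 → 55

55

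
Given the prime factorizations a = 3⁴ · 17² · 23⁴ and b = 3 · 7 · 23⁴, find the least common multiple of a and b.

max exponent per prime: 3⁴ · 7 · 17² · 23⁴ = 45855585783

45855585783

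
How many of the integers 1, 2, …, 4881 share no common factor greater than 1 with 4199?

4018

4199 = 13·17·19. Inclusion–exclusion on these primes:
4881 − ⌊4881/13⌋ − ⌊4881/17⌋ − ⌊4881/19⌋ + ⌊4881/221⌋ + ⌊4881/247⌋ + ⌊4881/323⌋ − ⌊4881/4199⌋ = 4018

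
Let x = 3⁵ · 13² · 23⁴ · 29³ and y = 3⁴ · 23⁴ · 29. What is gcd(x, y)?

min exponent per shared prime: 3⁴ · 23⁴ · 29 = 657346509

657346509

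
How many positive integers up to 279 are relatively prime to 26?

129

Prime factors of 26: 2, 13. Count integers ≤ 279 divisible by none of them.
By inclusion–exclusion: 279 − ⌊279/2⌋ − ⌊279/13⌋ + ⌊279/26⌋ = 129.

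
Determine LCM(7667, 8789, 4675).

7667 = 11 · 17 · 41; 8789 = 11 · 17 · 47; 4675 = 5² · 11 · 17
lcm takes max exponent of each prime: 5² · 11 · 17 · 41 · 47 = 9008725

9008725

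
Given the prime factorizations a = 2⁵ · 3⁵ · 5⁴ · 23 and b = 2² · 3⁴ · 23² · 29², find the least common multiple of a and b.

max exponent per prime: 2⁵ · 3⁵ · 5⁴ · 23² · 29² = 2162160540000

2162160540000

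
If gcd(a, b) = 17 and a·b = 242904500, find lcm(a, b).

14288500

gcd·lcm = product, so lcm = 242904500/17 = 14288500.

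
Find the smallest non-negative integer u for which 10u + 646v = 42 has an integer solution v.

Euclid: 646 = 64·10 + 6; 10 = 1·6 + 4; 6 = 1·4 + 2; 4 = 2·2 + 0 → gcd = 2; 42 = 2·21.
Back-substitution yields 10·(-129) + 646·(2) = 2, so one solution is u = -129·21 = -2709, v = 2·21 = 42.
Solutions in u differ by 646/2 = 323; the one in [0, 323) is -2709 mod 323 = 198.

198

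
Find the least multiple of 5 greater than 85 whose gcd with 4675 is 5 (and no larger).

90

4675 = 5·935. Any t with gcd(t, 4675) = 5 is a multiple of 5, say 5s, with s coprime to 935.
Need s > 85/5, so s ≥ 18. First s ≥ 18 with gcd(s, 935) = 1 is s = 18. Thus t = 5·18 = 90.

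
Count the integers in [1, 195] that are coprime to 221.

Prime factors of 221: 13, 17. Count integers ≤ 195 divisible by none of them.
By inclusion–exclusion: 195 − ⌊195/13⌋ − ⌊195/17⌋ + ⌊195/221⌋ = 169.

169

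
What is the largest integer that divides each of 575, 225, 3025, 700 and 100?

gcd(575, 225): 575 = 2·225 + 125; 225 = 1·125 + 100; 125 = 1·100 + 25; 100 = 4·25 + 0 → 25
gcd(25, 3025): 3025 = 121·25 + 0 → 25
gcd(25, 700): 700 = 28·25 + 0 → 25
gcd(25, 100): 100 = 4·25 + 0 → 25

25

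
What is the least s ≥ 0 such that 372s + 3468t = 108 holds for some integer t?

252

Reduce mod 3468: 372s ≡ 108 (mod 3468). With g = gcd(372, 3468) = 12 dividing 108, divide through: 31s ≡ 9 (mod 289).
Since gcd(31, 289) = 1, s ≡ 9·(31)⁻¹ ≡ 252 (mod 289). Smallest non-negative: 252.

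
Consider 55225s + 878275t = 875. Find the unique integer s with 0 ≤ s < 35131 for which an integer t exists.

Euclid: 878275 = 15·55225 + 49900; 55225 = 1·49900 + 5325; 49900 = 9·5325 + 1975; 5325 = 2·1975 + 1375; 1975 = 1·1375 + 600; 1375 = 2·600 + 175; 600 = 3·175 + 75; 175 = 2·75 + 25; 75 = 3·25 + 0 → gcd = 25; 875 = 25·35.
Back-substitution yields 55225·(10226) + 878275·(-643) = 25, so one solution is s = 10226·35 = 357910, t = -643·35 = -22505.
Solutions in s differ by 878275/25 = 35131; the one in [0, 35131) is 357910 mod 35131 = 6600.

6600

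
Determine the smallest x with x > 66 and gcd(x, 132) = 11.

gcd(x, 132) = 11 forces 11 | x; write x = 11s. Then gcd(11s, 11·12) = 11·gcd(s, 12), so need gcd(s, 12) = 1.
11s > 66 gives s ≥ 7. The least s ≥ 7 coprime to 12 is 7, so x = 11·7 = 77.

77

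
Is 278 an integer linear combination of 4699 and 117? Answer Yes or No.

Yes

By Bézout, 4699m + 117n = 278 has integer solutions iff gcd(4699, 117) | 278.
Euclid: 4699 = 40·117 + 19; 117 = 6·19 + 3; 19 = 6·3 + 1; 3 = 3·1 + 0. gcd = 1; 278 mod 1 = 0. Yes.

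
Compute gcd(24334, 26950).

2

Euclid: 26950 = 1·24334 + 2616; 24334 = 9·2616 + 790; 2616 = 3·790 + 246; 790 = 3·246 + 52; 246 = 4·52 + 38; 52 = 1·38 + 14; 38 = 2·14 + 10; 14 = 1·10 + 4; 10 = 2·4 + 2; 4 = 2·2 + 0. Last nonzero remainder: 2.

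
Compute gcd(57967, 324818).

57967 = 7³ · 13²
324818 = 2 · 13² · 31²
Common: 13² = 169

169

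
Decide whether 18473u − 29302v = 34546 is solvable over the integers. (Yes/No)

No

By Bézout, 18473u − 29302v = 34546 has integer solutions iff gcd(18473, 29302) | 34546.
Euclid: 29302 = 1·18473 + 10829; 18473 = 1·10829 + 7644; 10829 = 1·7644 + 3185; 7644 = 2·3185 + 1274; 3185 = 2·1274 + 637; 1274 = 2·637 + 0. gcd = 637; 34546 mod 637 = 148. No.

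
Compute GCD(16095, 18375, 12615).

16095 = 3 · 5 · 29 · 37; 18375 = 3 · 5³ · 7²; 12615 = 3 · 5 · 29²
gcd takes min exponent of each prime: 3 · 5 = 15

15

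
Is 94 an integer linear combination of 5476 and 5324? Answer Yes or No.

No

gcd(5476, 5324): 5476 = 1·5324 + 152; 5324 = 35·152 + 4; 152 = 38·4 + 0 → 4
4 does not divide 94, so a solution does not exist.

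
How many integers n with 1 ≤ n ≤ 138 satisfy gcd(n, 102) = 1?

102 = 2·3·17. Inclusion–exclusion on these primes:
138 − ⌊138/2⌋ − ⌊138/3⌋ − ⌊138/17⌋ + ⌊138/6⌋ + ⌊138/34⌋ + ⌊138/51⌋ − ⌊138/102⌋ = 43

43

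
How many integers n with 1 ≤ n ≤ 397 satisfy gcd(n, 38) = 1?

38 = 2·19. Inclusion–exclusion on these primes:
397 − ⌊397/2⌋ − ⌊397/19⌋ + ⌊397/38⌋ = 189

189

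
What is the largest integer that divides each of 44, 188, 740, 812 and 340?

44 = 2² · 11; 188 = 2² · 47; 740 = 2² · 5 · 37; 812 = 2² · 7 · 29; 340 = 2² · 5 · 17
gcd takes min exponent of each prime: 2² = 4

4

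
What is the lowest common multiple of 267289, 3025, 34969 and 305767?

lcm(267289, 3025) = 267289·3025/gcd = 808549225/121 = 6682225
lcm(6682225, 34969) = 6682225·34969/gcd = 233670726025/121 = 1931163025
lcm(1931163025, 305767) = 1931163025·305767/gcd = 590485924665175/121 = 4880048964175

4880048964175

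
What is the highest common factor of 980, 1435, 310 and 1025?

5

980 = 2² · 5 · 7²; 1435 = 5 · 7 · 41; 310 = 2 · 5 · 31; 1025 = 5² · 41
gcd takes min exponent of each prime: 5 = 5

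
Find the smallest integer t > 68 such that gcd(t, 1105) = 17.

102

gcd(t, 1105) = 17 forces 17 | t; write t = 17s. Then gcd(17s, 17·65) = 17·gcd(s, 65), so need gcd(s, 65) = 1.
17s > 68 gives s ≥ 5. The least s ≥ 5 coprime to 65 is 6, so t = 17·6 = 102.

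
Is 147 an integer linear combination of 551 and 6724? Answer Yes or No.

Yes

By Bézout, 551x + 6724y = 147 has integer solutions iff gcd(551, 6724) | 147.
Euclid: 6724 = 12·551 + 112; 551 = 4·112 + 103; 112 = 1·103 + 9; 103 = 11·9 + 4; 9 = 2·4 + 1; 4 = 4·1 + 0. gcd = 1; 147 mod 1 = 0. Yes.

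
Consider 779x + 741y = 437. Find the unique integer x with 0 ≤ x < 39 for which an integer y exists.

Euclid: 779 = 1·741 + 38; 741 = 19·38 + 19; 38 = 2·19 + 0 → gcd = 19; 437 = 19·23.
Back-substitution yields 779·(-19) + 741·(20) = 19, so one solution is x = -19·23 = -437, y = 20·23 = 460.
Solutions in x differ by 741/19 = 39; the one in [0, 39) is -437 mod 39 = 31.

31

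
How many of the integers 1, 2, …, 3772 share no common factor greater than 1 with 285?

1906

285 = 3·5·19. Inclusion–exclusion on these primes:
3772 − ⌊3772/3⌋ − ⌊3772/5⌋ − ⌊3772/19⌋ + ⌊3772/15⌋ + ⌊3772/57⌋ + ⌊3772/95⌋ − ⌊3772/285⌋ = 1906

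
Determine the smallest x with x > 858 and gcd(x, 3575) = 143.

1001

Multiples of 143 above 858: 143·7, 143·8, … . Need the cofactor coprime to 3575/143 = 25.
Checking s = 7, 8, … the first with gcd(s, 25) = 1 is s = 7, giving 1001.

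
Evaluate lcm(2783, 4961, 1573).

2783 = 11² · 23; 4961 = 11² · 41; 1573 = 11² · 13
lcm takes max exponent of each prime: 11² · 13 · 23 · 41 = 1483339

1483339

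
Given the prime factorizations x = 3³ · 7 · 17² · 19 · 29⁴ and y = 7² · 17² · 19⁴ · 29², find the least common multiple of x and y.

35242286898600747

max exponent per prime: 3³ · 7² · 17² · 19⁴ · 29⁴ = 35242286898600747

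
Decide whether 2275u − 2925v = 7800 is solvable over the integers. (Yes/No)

Yes

By Bézout, 2275u − 2925v = 7800 has integer solutions iff gcd(2275, 2925) | 7800.
Euclid: 2925 = 1·2275 + 650; 2275 = 3·650 + 325; 650 = 2·325 + 0. gcd = 325; 7800 mod 325 = 0. Yes.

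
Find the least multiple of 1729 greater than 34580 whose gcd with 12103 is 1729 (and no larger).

38038

Multiples of 1729 above 34580: 1729·21, 1729·22, … . Need the cofactor coprime to 12103/1729 = 7.
Checking s = 21, 22, … the first with gcd(s, 7) = 1 is s = 22, giving 38038.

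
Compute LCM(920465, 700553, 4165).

774111065

920465 = 5 · 7² · 13 · 17²; 700553 = 7² · 17 · 29²; 4165 = 5 · 7² · 17
lcm takes max exponent of each prime: 5 · 7² · 13 · 17² · 29² = 774111065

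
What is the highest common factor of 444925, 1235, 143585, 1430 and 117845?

65

gcd(444925, 1235): 444925 = 360·1235 + 325; 1235 = 3·325 + 260; 325 = 1·260 + 65; 260 = 4·65 + 0 → 65
gcd(65, 143585): 143585 = 2209·65 + 0 → 65
gcd(65, 1430): 1430 = 22·65 + 0 → 65
gcd(65, 117845): 117845 = 1813·65 + 0 → 65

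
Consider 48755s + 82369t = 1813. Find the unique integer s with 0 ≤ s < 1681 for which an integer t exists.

22

Reduce mod 82369: 48755s ≡ 1813 (mod 82369). With g = gcd(48755, 82369) = 49 dividing 1813, divide through: 995s ≡ 37 (mod 1681).
Since gcd(995, 1681) = 1, s ≡ 37·(995)⁻¹ ≡ 22 (mod 1681). Smallest non-negative: 22.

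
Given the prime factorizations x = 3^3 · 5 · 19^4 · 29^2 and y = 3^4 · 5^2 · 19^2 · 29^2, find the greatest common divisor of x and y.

40986135

min exponent per shared prime: 3^3 · 5 · 19^2 · 29^2 = 40986135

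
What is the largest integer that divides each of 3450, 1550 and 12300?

50

gcd(3450, 1550): 3450 = 2·1550 + 350; 1550 = 4·350 + 150; 350 = 2·150 + 50; 150 = 3·50 + 0 → 50
gcd(50, 12300): 12300 = 246·50 + 0 → 50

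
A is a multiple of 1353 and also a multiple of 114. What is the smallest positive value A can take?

1353 = 3 · 11 · 41; 114 = 2 · 3 · 19
max exponents: 2 · 3 · 11 · 19 · 41 = 51414

51414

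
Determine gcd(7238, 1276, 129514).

22

7238 = 2 · 7 · 11 · 47; 1276 = 2² · 11 · 29; 129514 = 2 · 7 · 11 · 29²
gcd takes min exponent of each prime: 2 · 11 = 22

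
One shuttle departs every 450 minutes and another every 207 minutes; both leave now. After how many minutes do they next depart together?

10350

gcd first: 450 = 2·207 + 36; 207 = 5·36 + 27; 36 = 1·27 + 9; 27 = 3·9 + 0 → gcd = 9
lcm = 450·207/gcd = 93150/9 = 10350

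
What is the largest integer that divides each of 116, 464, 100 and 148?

4

gcd(116, 464): 464 = 4·116 + 0 → 116
gcd(116, 100): 116 = 1·100 + 16; 100 = 6·16 + 4; 16 = 4·4 + 0 → 4
gcd(4, 148): 148 = 37·4 + 0 → 4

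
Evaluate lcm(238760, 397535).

gcd first: 397535 = 1·238760 + 158775; 238760 = 1·158775 + 79985; 158775 = 1·79985 + 78790; 79985 = 1·78790 + 1195; 78790 = 65·1195 + 1115; 1195 = 1·1115 + 80; 1115 = 13·80 + 75; 80 = 1·75 + 5; 75 = 15·5 + 0 → gcd = 5
lcm = 238760·397535/gcd = 94915456600/5 = 18983091320

18983091320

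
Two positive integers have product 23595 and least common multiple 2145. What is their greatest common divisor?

11

gcd·lcm = product, so gcd = 23595/2145 = 11.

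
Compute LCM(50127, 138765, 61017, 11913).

50127 = 3 · 7² · 11 · 31; 138765 = 3 · 5 · 11 · 29²; 61017 = 3 · 11 · 43²; 11913 = 3 · 11 · 19²
lcm takes max exponent of each prime: 3 · 5 · 7² · 11 · 19² · 29² · 31 · 43² = 140696024738115

140696024738115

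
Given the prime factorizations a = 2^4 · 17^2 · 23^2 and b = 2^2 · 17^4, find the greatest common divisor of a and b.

min exponent per shared prime: 2^2 · 17^2 = 1156

1156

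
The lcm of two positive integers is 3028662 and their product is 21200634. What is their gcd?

From gcd × lcm = pq: gcd = 21200634 / 3028662 = 7.

7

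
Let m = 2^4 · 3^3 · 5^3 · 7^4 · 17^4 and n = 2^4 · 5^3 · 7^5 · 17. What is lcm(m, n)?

75801822138000

max exponent per prime: 2^4 · 3^3 · 5^3 · 7^5 · 17^4 = 75801822138000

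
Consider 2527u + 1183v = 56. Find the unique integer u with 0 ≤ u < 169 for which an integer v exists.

gcd(2527, 1183) = 7 (Euclid: 2527 = 2·1183 + 161; 1183 = 7·161 + 56; 161 = 2·56 + 49; 56 = 1·49 + 7; 49 = 7·7 + 0), and 7 | 56.
Extended Euclid: 2527·(-22) + 1183·(47) = 7. Scale by 8: u₀ = -176.
General solution u = u₀ + 169t; reducing mod 169 gives u = 162 (and v = -346).

162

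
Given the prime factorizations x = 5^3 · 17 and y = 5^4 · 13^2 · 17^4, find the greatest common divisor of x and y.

2125

min exponent per shared prime: 5^3 · 17 = 2125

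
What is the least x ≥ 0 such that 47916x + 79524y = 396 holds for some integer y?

712

Euclid: 79524 = 1·47916 + 31608; 47916 = 1·31608 + 16308; 31608 = 1·16308 + 15300; 16308 = 1·15300 + 1008; 15300 = 15·1008 + 180; 1008 = 5·180 + 108; 180 = 1·108 + 72; 108 = 1·72 + 36; 72 = 2·36 + 0 → gcd = 36; 396 = 36·11.
Back-substitution yields 47916·(868) + 79524·(-523) = 36, so one solution is x = 868·11 = 9548, y = -523·11 = -5753.
Solutions in x differ by 79524/36 = 2209; the one in [0, 2209) is 9548 mod 2209 = 712.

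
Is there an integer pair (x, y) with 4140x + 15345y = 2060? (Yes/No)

By Bézout, 4140x + 15345y = 2060 has integer solutions iff gcd(4140, 15345) | 2060.
Euclid: 15345 = 3·4140 + 2925; 4140 = 1·2925 + 1215; 2925 = 2·1215 + 495; 1215 = 2·495 + 225; 495 = 2·225 + 45; 225 = 5·45 + 0. gcd = 45; 2060 mod 45 = 35. No.

No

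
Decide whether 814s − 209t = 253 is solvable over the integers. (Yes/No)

gcd(814, 209): 814 = 3·209 + 187; 209 = 1·187 + 22; 187 = 8·22 + 11; 22 = 2·11 + 0 → 11
11 divides 253, so a solution exists.

Yes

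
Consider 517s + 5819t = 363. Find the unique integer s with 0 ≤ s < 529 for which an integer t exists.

102

Reduce mod 5819: 517s ≡ 363 (mod 5819). With g = gcd(517, 5819) = 11 dividing 363, divide through: 47s ≡ 33 (mod 529).
Since gcd(47, 529) = 1, s ≡ 33·(47)⁻¹ ≡ 102 (mod 529). Smallest non-negative: 102.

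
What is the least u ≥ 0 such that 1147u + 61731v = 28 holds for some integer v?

Euclid: 61731 = 53·1147 + 940; 1147 = 1·940 + 207; 940 = 4·207 + 112; 207 = 1·112 + 95; 112 = 1·95 + 17; 95 = 5·17 + 10; 17 = 1·10 + 7; 10 = 1·7 + 3; 7 = 2·3 + 1; 3 = 3·1 + 0 → gcd = 1; 28 = 1·28.
Back-substitution yields 1147·(-18191) + 61731·(338) = 1, so one solution is u = -18191·28 = -509348, v = 338·28 = 9464.
Solutions in u differ by 61731/1 = 61731; the one in [0, 61731) is -509348 mod 61731 = 46231.

46231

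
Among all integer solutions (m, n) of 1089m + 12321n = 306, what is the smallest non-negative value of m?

Euclid: 12321 = 11·1089 + 342; 1089 = 3·342 + 63; 342 = 5·63 + 27; 63 = 2·27 + 9; 27 = 3·9 + 0 → gcd = 9; 306 = 9·34.
Back-substitution yields 1089·(396) + 12321·(-35) = 9, so one solution is m = 396·34 = 13464, n = -35·34 = -1190.
Solutions in m differ by 12321/9 = 1369; the one in [0, 1369) is 13464 mod 1369 = 1143.

1143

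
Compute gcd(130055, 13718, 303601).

130055 = 5 · 19 · 37²; 13718 = 2 · 19³; 303601 = 19² · 29²
gcd takes min exponent of each prime: 19 = 19

19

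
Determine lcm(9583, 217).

297073

9583 = 7 · 37²; 217 = 7 · 31
max exponents: 7 · 31 · 37² = 297073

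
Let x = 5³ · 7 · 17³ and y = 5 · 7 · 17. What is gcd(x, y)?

min exponent per shared prime: 5 · 7 · 17 = 595

595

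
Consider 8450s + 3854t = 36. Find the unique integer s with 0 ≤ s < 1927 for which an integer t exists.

gcd(8450, 3854) = 2 (Euclid: 8450 = 2·3854 + 742; 3854 = 5·742 + 144; 742 = 5·144 + 22; 144 = 6·22 + 12; 22 = 1·12 + 10; 12 = 1·10 + 2; 10 = 5·2 + 0), and 2 | 36.
Extended Euclid: 8450·(-348) + 3854·(763) = 2. Scale by 18: s₀ = -6264.
General solution s = s₀ + 1927k; reducing mod 1927 gives s = 1444 (and t = -3166).

1444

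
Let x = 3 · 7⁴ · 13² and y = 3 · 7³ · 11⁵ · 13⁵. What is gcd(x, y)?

173901

min exponent per shared prime: 3 · 7³ · 13² = 173901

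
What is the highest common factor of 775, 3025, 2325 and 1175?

gcd(775, 3025): 3025 = 3·775 + 700; 775 = 1·700 + 75; 700 = 9·75 + 25; 75 = 3·25 + 0 → 25
gcd(25, 2325): 2325 = 93·25 + 0 → 25
gcd(25, 1175): 1175 = 47·25 + 0 → 25

25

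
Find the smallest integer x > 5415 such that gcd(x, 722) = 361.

6137

Multiples of 361 above 5415: 361·16, 361·17, … . Need the cofactor coprime to 722/361 = 2.
Checking s = 16, 17, … the first with gcd(s, 2) = 1 is s = 17, giving 6137.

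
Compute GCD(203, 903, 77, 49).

203 = 7 · 29; 903 = 3 · 7 · 43; 77 = 7 · 11; 49 = 7²
gcd takes min exponent of each prime: 7 = 7

7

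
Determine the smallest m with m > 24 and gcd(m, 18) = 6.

Multiples of 6 above 24: 6·5, 6·6, … . Need the cofactor coprime to 18/6 = 3.
Checking s = 5, 6, … the first with gcd(s, 3) = 1 is s = 5, giving 30.

30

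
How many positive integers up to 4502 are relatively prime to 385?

385 = 5·7·11. Inclusion–exclusion on these primes:
4502 − ⌊4502/5⌋ − ⌊4502/7⌋ − ⌊4502/11⌋ + ⌊4502/35⌋ + ⌊4502/55⌋ + ⌊4502/77⌋ − ⌊4502/385⌋ = 2806

2806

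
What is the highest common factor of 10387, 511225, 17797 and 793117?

gcd(10387, 511225): 511225 = 49·10387 + 2262; 10387 = 4·2262 + 1339; 2262 = 1·1339 + 923; 1339 = 1·923 + 416; 923 = 2·416 + 91; 416 = 4·91 + 52; 91 = 1·52 + 39; 52 = 1·39 + 13; 39 = 3·13 + 0 → 13
gcd(13, 17797): 17797 = 1369·13 + 0 → 13
gcd(13, 793117): 793117 = 61009·13 + 0 → 13

13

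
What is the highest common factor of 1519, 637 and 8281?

49

1519 = 7² · 31; 637 = 7² · 13; 8281 = 7² · 13²
gcd takes min exponent of each prime: 7² = 49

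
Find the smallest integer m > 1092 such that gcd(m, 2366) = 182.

1274

gcd(m, 2366) = 182 forces 182 | m; write m = 182s. Then gcd(182s, 182·13) = 182·gcd(s, 13), so need gcd(s, 13) = 1.
182s > 1092 gives s ≥ 7. The least s ≥ 7 coprime to 13 is 7, so m = 182·7 = 1274.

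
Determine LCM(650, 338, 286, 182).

650650

650 = 2 · 5² · 13; 338 = 2 · 13²; 286 = 2 · 11 · 13; 182 = 2 · 7 · 13
lcm takes max exponent of each prime: 2 · 5² · 7 · 11 · 13² = 650650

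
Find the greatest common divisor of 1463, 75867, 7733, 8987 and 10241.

gcd(1463, 75867): 75867 = 51·1463 + 1254; 1463 = 1·1254 + 209; 1254 = 6·209 + 0 → 209
gcd(209, 7733): 7733 = 37·209 + 0 → 209
gcd(209, 8987): 8987 = 43·209 + 0 → 209
gcd(209, 10241): 10241 = 49·209 + 0 → 209

209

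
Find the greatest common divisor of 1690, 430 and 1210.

gcd(1690, 430): 1690 = 3·430 + 400; 430 = 1·400 + 30; 400 = 13·30 + 10; 30 = 3·10 + 0 → 10
gcd(10, 1210): 1210 = 121·10 + 0 → 10

10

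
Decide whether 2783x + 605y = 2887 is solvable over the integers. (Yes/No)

No

By Bézout, 2783x + 605y = 2887 has integer solutions iff gcd(2783, 605) | 2887.
Euclid: 2783 = 4·605 + 363; 605 = 1·363 + 242; 363 = 1·242 + 121; 242 = 2·121 + 0. gcd = 121; 2887 mod 121 = 104. No.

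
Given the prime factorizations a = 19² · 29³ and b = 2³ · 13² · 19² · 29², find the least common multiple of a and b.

11903588008

max exponent per prime: 2³ · 13² · 19² · 29³ = 11903588008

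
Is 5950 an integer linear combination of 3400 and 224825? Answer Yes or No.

Yes

gcd(3400, 224825): 224825 = 66·3400 + 425; 3400 = 8·425 + 0 → 425
425 divides 5950, so a solution exists.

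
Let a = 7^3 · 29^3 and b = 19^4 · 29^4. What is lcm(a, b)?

max exponent per prime: 7^3 · 19^4 · 29^4 = 31615533549943

31615533549943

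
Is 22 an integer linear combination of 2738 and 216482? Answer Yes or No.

By Bézout, 2738s − 216482t = 22 has integer solutions iff gcd(2738, 216482) | 22.
Euclid: 216482 = 79·2738 + 180; 2738 = 15·180 + 38; 180 = 4·38 + 28; 38 = 1·28 + 10; 28 = 2·10 + 8; 10 = 1·8 + 2; 8 = 4·2 + 0. gcd = 2; 22 mod 2 = 0. Yes.

Yes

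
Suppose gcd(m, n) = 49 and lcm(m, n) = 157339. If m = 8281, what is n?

Using mn = gcd(m,n)·lcm(m,n) = 49·157339 = 7709611, we get n = 7709611/8281 = 931.

931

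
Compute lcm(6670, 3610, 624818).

32706098210

6670 = 2 · 5 · 23 · 29; 3610 = 2 · 5 · 19²; 624818 = 2 · 17² · 23 · 47
lcm takes max exponent of each prime: 2 · 5 · 17² · 19² · 23 · 29 · 47 = 32706098210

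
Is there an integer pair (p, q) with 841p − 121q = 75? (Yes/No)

Yes

By Bézout, 841p − 121q = 75 has integer solutions iff gcd(841, 121) | 75.
Euclid: 841 = 6·121 + 115; 121 = 1·115 + 6; 115 = 19·6 + 1; 6 = 6·1 + 0. gcd = 1; 75 mod 1 = 0. Yes.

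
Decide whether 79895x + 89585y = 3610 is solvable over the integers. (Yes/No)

By Bézout, 79895x + 89585y = 3610 has integer solutions iff gcd(79895, 89585) | 3610.
Euclid: 89585 = 1·79895 + 9690; 79895 = 8·9690 + 2375; 9690 = 4·2375 + 190; 2375 = 12·190 + 95; 190 = 2·95 + 0. gcd = 95; 3610 mod 95 = 0. Yes.

Yes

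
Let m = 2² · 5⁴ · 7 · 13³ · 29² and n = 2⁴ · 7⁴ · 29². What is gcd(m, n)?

min exponent per shared prime: 2² · 7 · 29² = 23548

23548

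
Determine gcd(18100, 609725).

25

Euclid: 609725 = 33·18100 + 12425; 18100 = 1·12425 + 5675; 12425 = 2·5675 + 1075; 5675 = 5·1075 + 300; 1075 = 3·300 + 175; 300 = 1·175 + 125; 175 = 1·125 + 50; 125 = 2·50 + 25; 50 = 2·25 + 0. Last nonzero remainder: 25.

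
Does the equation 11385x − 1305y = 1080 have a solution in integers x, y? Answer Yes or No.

Yes

By Bézout, 11385x − 1305y = 1080 has integer solutions iff gcd(11385, 1305) | 1080.
Euclid: 11385 = 8·1305 + 945; 1305 = 1·945 + 360; 945 = 2·360 + 225; 360 = 1·225 + 135; 225 = 1·135 + 90; 135 = 1·90 + 45; 90 = 2·45 + 0. gcd = 45; 1080 mod 45 = 0. Yes.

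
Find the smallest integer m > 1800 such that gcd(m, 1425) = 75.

1875

gcd(m, 1425) = 75 forces 75 | m; write m = 75s. Then gcd(75s, 75·19) = 75·gcd(s, 19), so need gcd(s, 19) = 1.
75s > 1800 gives s ≥ 25. The least s ≥ 25 coprime to 19 is 25, so m = 75·25 = 1875.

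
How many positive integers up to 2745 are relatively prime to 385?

385 = 5·7·11. Inclusion–exclusion on these primes:
2745 − ⌊2745/5⌋ − ⌊2745/7⌋ − ⌊2745/11⌋ + ⌊2745/35⌋ + ⌊2745/55⌋ + ⌊2745/77⌋ − ⌊2745/385⌋ = 1710

1710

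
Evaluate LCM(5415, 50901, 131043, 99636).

5415 = 3 · 5 · 19²; 50901 = 3 · 19² · 47; 131043 = 3 · 11² · 19²; 99636 = 2² · 3 · 19² · 23
lcm takes max exponent of each prime: 2² · 3 · 5 · 11² · 19² · 23 · 47 = 2833149660

2833149660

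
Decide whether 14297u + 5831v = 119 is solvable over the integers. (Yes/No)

Yes

By Bézout, 14297u + 5831v = 119 has integer solutions iff gcd(14297, 5831) | 119.
Euclid: 14297 = 2·5831 + 2635; 5831 = 2·2635 + 561; 2635 = 4·561 + 391; 561 = 1·391 + 170; 391 = 2·170 + 51; 170 = 3·51 + 17; 51 = 3·17 + 0. gcd = 17; 119 mod 17 = 0. Yes.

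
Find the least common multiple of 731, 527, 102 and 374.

731 = 17 · 43; 527 = 17 · 31; 102 = 2 · 3 · 17; 374 = 2 · 11 · 17
lcm takes max exponent of each prime: 2 · 3 · 11 · 17 · 31 · 43 = 1495626

1495626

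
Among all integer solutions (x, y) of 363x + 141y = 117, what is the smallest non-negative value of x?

Euclid: 363 = 2·141 + 81; 141 = 1·81 + 60; 81 = 1·60 + 21; 60 = 2·21 + 18; 21 = 1·18 + 3; 18 = 6·3 + 0 → gcd = 3; 117 = 3·39.
Back-substitution yields 363·(7) + 141·(-18) = 3, so one solution is x = 7·39 = 273, y = -18·39 = -702.
Solutions in x differ by 141/3 = 47; the one in [0, 47) is 273 mod 47 = 38.

38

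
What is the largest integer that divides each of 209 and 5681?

209 = 11 · 19
5681 = 13 · 19 · 23
Common: 19 = 19

19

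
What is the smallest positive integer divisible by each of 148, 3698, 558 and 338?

12902965452

148 = 2² · 37; 3698 = 2 · 43²; 558 = 2 · 3² · 31; 338 = 2 · 13²
lcm takes max exponent of each prime: 2² · 3² · 13² · 31 · 37 · 43² = 12902965452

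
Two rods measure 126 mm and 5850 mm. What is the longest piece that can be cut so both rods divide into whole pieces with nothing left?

126 = 2 · 3² · 7
5850 = 2 · 3² · 5² · 13
Common: 2 · 3² = 18

18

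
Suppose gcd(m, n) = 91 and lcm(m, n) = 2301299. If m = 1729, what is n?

121121

Using mn = gcd(m,n)·lcm(m,n) = 91·2301299 = 209418209, we get n = 209418209/1729 = 121121.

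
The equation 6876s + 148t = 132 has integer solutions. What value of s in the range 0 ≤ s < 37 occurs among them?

15

Reduce mod 148: 6876s ≡ 132 (mod 148). With g = gcd(6876, 148) = 4 dividing 132, divide through: 1719s ≡ 33 (mod 37).
Since gcd(1719, 37) = 1, s ≡ 33·(1719)⁻¹ ≡ 15 (mod 37). Smallest non-negative: 15.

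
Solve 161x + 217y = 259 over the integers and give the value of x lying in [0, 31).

gcd(161, 217) = 7 (Euclid: 217 = 1·161 + 56; 161 = 2·56 + 49; 56 = 1·49 + 7; 49 = 7·7 + 0), and 7 | 259.
Extended Euclid: 161·(-4) + 217·(3) = 7. Scale by 37: x₀ = -148.
General solution x = x₀ + 31t; reducing mod 31 gives x = 7 (and y = -4).

7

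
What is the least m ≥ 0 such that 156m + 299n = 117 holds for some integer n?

18

Euclid: 299 = 1·156 + 143; 156 = 1·143 + 13; 143 = 11·13 + 0 → gcd = 13; 117 = 13·9.
Back-substitution yields 156·(2) + 299·(-1) = 13, so one solution is m = 2·9 = 18, n = -1·9 = -9.
Solutions in m differ by 299/13 = 23; the one in [0, 23) is 18 mod 23 = 18.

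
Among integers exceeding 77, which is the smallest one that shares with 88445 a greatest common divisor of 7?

88445 = 7·12635. Any k with gcd(k, 88445) = 7 is a multiple of 7, say 7s, with s coprime to 12635.
Need s > 77/7, so s ≥ 12. First s ≥ 12 with gcd(s, 12635) = 1 is s = 12. Thus k = 7·12 = 84.

84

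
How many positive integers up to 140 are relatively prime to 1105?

97

1105 = 5·13·17. Inclusion–exclusion on these primes:
140 − ⌊140/5⌋ − ⌊140/13⌋ − ⌊140/17⌋ + ⌊140/65⌋ + ⌊140/85⌋ + ⌊140/221⌋ − ⌊140/1105⌋ = 97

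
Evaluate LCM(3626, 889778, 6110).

4928226755270

3626 = 2 · 7² · 37; 889778 = 2 · 23² · 29²; 6110 = 2 · 5 · 13 · 47
lcm takes max exponent of each prime: 2 · 5 · 7² · 13 · 23² · 29² · 37 · 47 = 4928226755270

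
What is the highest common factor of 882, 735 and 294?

147

gcd(882, 735): 882 = 1·735 + 147; 735 = 5·147 + 0 → 147
gcd(147, 294): 294 = 2·147 + 0 → 147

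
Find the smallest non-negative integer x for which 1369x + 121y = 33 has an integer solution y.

gcd(1369, 121) = 1 (Euclid: 1369 = 11·121 + 38; 121 = 3·38 + 7; 38 = 5·7 + 3; 7 = 2·3 + 1; 3 = 3·1 + 0), and 1 | 33.
Extended Euclid: 1369·(-35) + 121·(396) = 1. Scale by 33: x₀ = -1155.
General solution x = x₀ + 121t; reducing mod 121 gives x = 55 (and y = -622).

55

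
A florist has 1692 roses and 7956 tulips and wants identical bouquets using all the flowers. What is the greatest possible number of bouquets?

1692 = 2² · 3² · 47
7956 = 2² · 3² · 13 · 17
Common: 2² · 3² = 36

36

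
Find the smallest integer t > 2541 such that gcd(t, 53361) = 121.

53361 = 121·441. Any t with gcd(t, 53361) = 121 is a multiple of 121, say 121s, with s coprime to 441.
Need s > 2541/121, so s ≥ 22. First s ≥ 22 with gcd(s, 441) = 1 is s = 22. Thus t = 121·22 = 2662.

2662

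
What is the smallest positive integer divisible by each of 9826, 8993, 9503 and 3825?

9826 = 2 · 17³; 8993 = 17 · 23²; 9503 = 13 · 17 · 43; 3825 = 3² · 5² · 17
lcm takes max exponent of each prime: 2 · 3² · 5² · 13 · 17³ · 23² · 43 = 653772664350

653772664350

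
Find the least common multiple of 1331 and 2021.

2689951

1331 = 11³; 2021 = 43 · 47
max exponents: 11³ · 43 · 47 = 2689951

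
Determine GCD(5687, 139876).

5687 = 11² · 47
139876 = 2² · 11² · 17²
Common: 11² = 121

121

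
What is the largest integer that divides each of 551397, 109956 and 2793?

gcd(551397, 109956): 551397 = 5·109956 + 1617; 109956 = 68·1617 + 0 → 1617
gcd(1617, 2793): 2793 = 1·1617 + 1176; 1617 = 1·1176 + 441; 1176 = 2·441 + 294; 441 = 1·294 + 147; 294 = 2·147 + 0 → 147

147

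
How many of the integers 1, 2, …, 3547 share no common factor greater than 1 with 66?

1076

66 = 2·3·11. Inclusion–exclusion on these primes:
3547 − ⌊3547/2⌋ − ⌊3547/3⌋ − ⌊3547/11⌋ + ⌊3547/6⌋ + ⌊3547/22⌋ + ⌊3547/33⌋ − ⌊3547/66⌋ = 1076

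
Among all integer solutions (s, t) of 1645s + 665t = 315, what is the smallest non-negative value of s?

1

Euclid: 1645 = 2·665 + 315; 665 = 2·315 + 35; 315 = 9·35 + 0 → gcd = 35; 315 = 35·9.
Back-substitution yields 1645·(-2) + 665·(5) = 35, so one solution is s = -2·9 = -18, t = 5·9 = 45.
Solutions in s differ by 665/35 = 19; the one in [0, 19) is -18 mod 19 = 1.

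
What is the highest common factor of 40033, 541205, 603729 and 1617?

49

gcd(40033, 541205): 541205 = 13·40033 + 20776; 40033 = 1·20776 + 19257; 20776 = 1·19257 + 1519; 19257 = 12·1519 + 1029; 1519 = 1·1029 + 490; 1029 = 2·490 + 49; 490 = 10·49 + 0 → 49
gcd(49, 603729): 603729 = 12321·49 + 0 → 49
gcd(49, 1617): 1617 = 33·49 + 0 → 49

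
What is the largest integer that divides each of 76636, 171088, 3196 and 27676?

76636 = 2² · 7² · 17 · 23; 171088 = 2⁴ · 17² · 37; 3196 = 2² · 17 · 47; 27676 = 2² · 11 · 17 · 37
gcd takes min exponent of each prime: 2² · 17 = 68

68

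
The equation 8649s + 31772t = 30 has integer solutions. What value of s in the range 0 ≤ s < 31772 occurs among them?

23154

gcd(8649, 31772) = 1 (Euclid: 31772 = 3·8649 + 5825; 8649 = 1·5825 + 2824; 5825 = 2·2824 + 177; 2824 = 15·177 + 169; 177 = 1·169 + 8; 169 = 21·8 + 1; 8 = 8·1 + 0), and 1 | 30.
Extended Euclid: 8649·(3949) + 31772·(-1075) = 1. Scale by 30: s₀ = 118470.
General solution s = s₀ + 31772k; reducing mod 31772 gives s = 23154 (and t = -6303).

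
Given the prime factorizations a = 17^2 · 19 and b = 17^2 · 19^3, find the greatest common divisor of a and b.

min exponent per shared prime: 17^2 · 19 = 5491

5491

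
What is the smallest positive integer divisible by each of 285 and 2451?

12255

285 = 3 · 5 · 19; 2451 = 3 · 19 · 43
max exponents: 3 · 5 · 19 · 43 = 12255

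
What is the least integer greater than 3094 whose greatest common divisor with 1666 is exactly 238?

3570

1666 = 238·7. Any a with gcd(a, 1666) = 238 is a multiple of 238, say 238s, with s coprime to 7.
Need s > 3094/238, so s ≥ 14. First s ≥ 14 with gcd(s, 7) = 1 is s = 15. Thus a = 238·15 = 3570.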